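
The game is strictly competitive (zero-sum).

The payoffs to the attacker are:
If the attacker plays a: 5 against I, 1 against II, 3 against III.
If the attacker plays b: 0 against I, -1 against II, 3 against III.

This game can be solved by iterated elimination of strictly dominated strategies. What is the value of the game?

1

Column III is strictly dominated by II for the defender (1<3, -1<3); eliminate III.
Row b is strictly dominated by row a (5>0, 1>-1); eliminate b.
Column I is strictly dominated by II for the defender (1<5); eliminate I.
Only (a, II) remains, with payoff 1.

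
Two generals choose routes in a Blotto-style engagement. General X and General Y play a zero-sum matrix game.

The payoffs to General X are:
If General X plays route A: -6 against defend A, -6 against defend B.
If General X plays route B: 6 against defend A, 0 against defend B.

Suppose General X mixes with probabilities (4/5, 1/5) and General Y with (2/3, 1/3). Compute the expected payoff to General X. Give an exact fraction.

-4

Against (2/3, 1/3), each row's expected payoff is route A: -6; route B: 4.
Taking the (4/5, 1/5)-weighted average: (4/5)·(-6) + (1/5)·(4) = -4.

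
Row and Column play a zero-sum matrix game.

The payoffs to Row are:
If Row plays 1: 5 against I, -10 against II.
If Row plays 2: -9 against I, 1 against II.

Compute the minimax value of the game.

-17/5

Row minima are -10 and -9, so Row's maximin is -9; column maxima are 5 and 1, so Column's minimax is 1. These differ, so the equilibrium is in mixed strategies.
Let Row play 1 with probability p. Column is indifferent when 5p − 9(1−p) = −10p + (1−p), giving p = 2/5.
Let Column play I with probability q. Row is indifferent when 5q − 10(1−q) = −9q + (1−q), giving q = 11/25.
The value is 5·(11/25) + (-10)·(14/25) = -17/5.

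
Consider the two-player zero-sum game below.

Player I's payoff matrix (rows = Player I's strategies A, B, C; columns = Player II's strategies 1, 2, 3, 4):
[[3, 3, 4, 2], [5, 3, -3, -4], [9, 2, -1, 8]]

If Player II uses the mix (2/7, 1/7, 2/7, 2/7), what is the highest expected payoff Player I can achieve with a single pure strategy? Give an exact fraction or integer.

A: (3)·(2/7) + (3)·(1/7) + (4)·(2/7) + (2)·(2/7) = 3.
B: (5)·(2/7) + (3)·(1/7) + (-3)·(2/7) + (-4)·(2/7) = -1/7.
C: (9)·(2/7) + (2)·(1/7) + (-1)·(2/7) + (8)·(2/7) = 34/7.
The best pure response is C with expected payoff 34/7.

34/7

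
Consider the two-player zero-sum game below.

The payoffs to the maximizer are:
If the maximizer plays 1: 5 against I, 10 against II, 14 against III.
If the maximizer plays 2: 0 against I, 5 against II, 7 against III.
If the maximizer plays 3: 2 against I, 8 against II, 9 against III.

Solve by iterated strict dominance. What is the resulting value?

Row 2 is strictly dominated by row 1 (5>0, 10>5, 14>7); eliminate 2.
Column III is strictly dominated by I for the minimizer (5<14, 2<9); eliminate III.
Row 3 is strictly dominated by row 1 (5>2, 10>8); eliminate 3.
Column II is strictly dominated by I for the minimizer (5<10); eliminate II.
Only (1, I) remains, with payoff 5.

5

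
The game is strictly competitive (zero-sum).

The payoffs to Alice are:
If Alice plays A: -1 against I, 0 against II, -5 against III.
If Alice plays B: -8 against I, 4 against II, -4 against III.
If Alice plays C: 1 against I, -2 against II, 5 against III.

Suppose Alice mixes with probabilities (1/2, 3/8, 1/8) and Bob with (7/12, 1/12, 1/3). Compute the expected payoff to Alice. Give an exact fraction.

-287/96

Against (7/12, 1/12, 1/3), each row's expected payoff is A: -9/4; B: -17/3; C: 25/12.
Taking the (1/2, 3/8, 1/8)-weighted average: (1/2)·(-9/4) + (3/8)·(-17/3) + (1/8)·(25/12) = -287/96.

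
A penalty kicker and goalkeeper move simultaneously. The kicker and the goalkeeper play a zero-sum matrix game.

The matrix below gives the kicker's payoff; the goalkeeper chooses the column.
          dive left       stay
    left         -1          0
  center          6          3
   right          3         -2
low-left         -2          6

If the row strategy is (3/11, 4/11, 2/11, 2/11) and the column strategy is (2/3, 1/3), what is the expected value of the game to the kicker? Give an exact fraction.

2

Against (2/3, 1/3), each row's expected payoff is left: -2/3; center: 5; right: 4/3; low-left: 2/3.
Taking the (3/11, 4/11, 2/11, 2/11)-weighted average: (3/11)·(-2/3) + (4/11)·(5) + (2/11)·(4/3) + (2/11)·(2/3) = 2.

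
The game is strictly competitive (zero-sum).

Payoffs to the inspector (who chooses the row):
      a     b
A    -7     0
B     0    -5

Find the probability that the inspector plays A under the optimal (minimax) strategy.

5/12

Row minima are -7 and -5, so the inspector's maximin is -5; column maxima are 0 and 0, so the inspectee's minimax is 0. These differ, so the equilibrium is in mixed strategies.
Let the inspector play A with probability p. The inspectee is indifferent when −7p = −5(1−p), giving p = 5/12.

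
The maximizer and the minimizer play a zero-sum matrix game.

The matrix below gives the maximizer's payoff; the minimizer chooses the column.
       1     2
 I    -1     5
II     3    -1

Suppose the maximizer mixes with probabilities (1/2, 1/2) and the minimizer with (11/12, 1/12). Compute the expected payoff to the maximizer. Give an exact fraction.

13/12

Against (11/12, 1/12), each row's expected payoff is I: -1/2; II: 8/3.
Taking the (1/2, 1/2)-weighted average: (1/2)·(-1/2) + (1/2)·(8/3) = 13/12.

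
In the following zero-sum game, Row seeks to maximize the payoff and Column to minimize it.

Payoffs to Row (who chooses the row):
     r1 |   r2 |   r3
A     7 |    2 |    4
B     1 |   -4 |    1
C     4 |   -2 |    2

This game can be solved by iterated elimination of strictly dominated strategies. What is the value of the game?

Row C is strictly dominated by row A (7>4, 2>-2, 4>2); eliminate C.
Column r3 is strictly dominated by r2 for Column (2<4, -4<1); eliminate r3.
Row B is strictly dominated by row A (7>1, 2>-4); eliminate B.
Column r1 is strictly dominated by r2 for Column (2<7); eliminate r1.
Only (A, r2) remains, with payoff 2.

2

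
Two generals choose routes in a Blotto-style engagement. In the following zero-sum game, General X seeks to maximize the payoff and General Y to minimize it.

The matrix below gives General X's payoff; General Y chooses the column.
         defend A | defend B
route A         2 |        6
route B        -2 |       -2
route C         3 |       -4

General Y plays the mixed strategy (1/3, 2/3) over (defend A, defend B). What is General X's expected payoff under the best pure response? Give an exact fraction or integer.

14/3

route A: (2)·(1/3) + (6)·(2/3) = 14/3.
route B: (-2)·(1/3) + (-2)·(2/3) = -2.
route C: (3)·(1/3) + (-4)·(2/3) = -5/3.
The best pure response is route A with expected payoff 14/3.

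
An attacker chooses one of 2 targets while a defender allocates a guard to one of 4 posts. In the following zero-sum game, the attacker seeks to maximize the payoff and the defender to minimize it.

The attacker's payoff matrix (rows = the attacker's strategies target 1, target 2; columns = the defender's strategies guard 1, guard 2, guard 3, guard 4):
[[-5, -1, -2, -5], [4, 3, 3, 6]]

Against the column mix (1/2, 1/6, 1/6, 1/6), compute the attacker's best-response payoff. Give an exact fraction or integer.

target 1: (-5)·(1/2) + (-1)·(1/6) + (-2)·(1/6) + (-5)·(1/6) = -23/6.
target 2: (4)·(1/2) + (3)·(1/6) + (3)·(1/6) + (6)·(1/6) = 4.
The best pure response is target 2 with expected payoff 4.

4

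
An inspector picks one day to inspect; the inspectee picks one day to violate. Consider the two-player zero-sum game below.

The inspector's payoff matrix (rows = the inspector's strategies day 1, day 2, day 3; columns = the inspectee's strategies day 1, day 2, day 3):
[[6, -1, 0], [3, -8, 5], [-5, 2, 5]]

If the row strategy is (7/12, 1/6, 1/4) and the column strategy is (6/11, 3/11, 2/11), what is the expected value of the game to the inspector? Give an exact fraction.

Against (6/11, 3/11, 2/11), each row's expected payoff is day 1: 3; day 2: 4/11; day 3: -14/11.
Taking the (7/12, 1/6, 1/4)-weighted average: (7/12)·(3) + (1/6)·(4/11) + (1/4)·(-14/11) = 197/132.

197/132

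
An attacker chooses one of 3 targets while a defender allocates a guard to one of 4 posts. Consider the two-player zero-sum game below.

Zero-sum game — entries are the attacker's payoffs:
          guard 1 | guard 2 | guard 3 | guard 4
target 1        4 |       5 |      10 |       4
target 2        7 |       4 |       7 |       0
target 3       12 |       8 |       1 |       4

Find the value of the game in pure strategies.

4

Row minima: 4, 0, 1 → the attacker's maximin is 4.
Column maxima: 12, 8, 10, 4 → the defender's minimax is 4.
They coincide at (target 1, guard 4), so the value is 4.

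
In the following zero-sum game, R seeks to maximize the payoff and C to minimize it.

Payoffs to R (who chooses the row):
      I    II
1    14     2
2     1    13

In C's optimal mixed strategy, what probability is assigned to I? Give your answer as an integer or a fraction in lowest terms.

Row minima are 2 and 1, so R's maximin is 2; column maxima are 14 and 13, so C's minimax is 13. These differ, so the equilibrium is in mixed strategies.
Let C play I with probability q. R is indifferent when 14q + 2(1−q) = q + 13(1−q), giving q = 11/24.

11/24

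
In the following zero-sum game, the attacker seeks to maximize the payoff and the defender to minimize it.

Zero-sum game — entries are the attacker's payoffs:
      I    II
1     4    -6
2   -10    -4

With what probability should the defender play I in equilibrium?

1/8

Row minima are -6 and -10, so the attacker's maximin is -6; column maxima are 4 and -4, so the defender's minimax is -4. These differ, so the equilibrium is in mixed strategies.
Let the defender play I with probability q. The attacker is indifferent when 4q − 6(1−q) = −10q − 4(1−q), giving q = 1/8.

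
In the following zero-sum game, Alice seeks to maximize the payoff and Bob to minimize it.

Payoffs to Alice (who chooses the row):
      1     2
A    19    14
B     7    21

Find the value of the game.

301/19

Row minima are 14 and 7, so Alice's maximin is 14; column maxima are 19 and 21, so Bob's minimax is 19. These differ, so the equilibrium is in mixed strategies.
Let Alice play A with probability p. Bob is indifferent when 19p + 7(1−p) = 14p + 21(1−p), giving p = 14/19.
Let Bob play 1 with probability q. Alice is indifferent when 19q + 14(1−q) = 7q + 21(1−q), giving q = 7/19.
The value is 19·(7/19) + (14)·(12/19) = 301/19.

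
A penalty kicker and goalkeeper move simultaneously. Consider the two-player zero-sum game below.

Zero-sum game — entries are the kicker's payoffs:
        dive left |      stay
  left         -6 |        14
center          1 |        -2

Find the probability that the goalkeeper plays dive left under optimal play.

16/23

Row minima are -6 and -2, so the kicker's maximin is -2; column maxima are 1 and 14, so the goalkeeper's minimax is 1. These differ, so the equilibrium is in mixed strategies.
Let the goalkeeper play dive left with probability q. The kicker is indifferent when −6q + 14(1−q) = q − 2(1−q), giving q = 16/23.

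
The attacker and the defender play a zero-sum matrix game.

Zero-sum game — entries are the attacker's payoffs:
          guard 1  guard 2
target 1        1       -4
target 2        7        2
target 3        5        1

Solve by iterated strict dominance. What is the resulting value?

Column guard 1 is strictly dominated by guard 2 for the defender (-4<1, 2<7, 1<5); eliminate guard 1.
Row target 1 is strictly dominated by row target 2 (2>-4); eliminate target 1.
Row target 3 is strictly dominated by row target 2 (2>1); eliminate target 3.
Only (target 2, guard 2) remains, with payoff 2.

2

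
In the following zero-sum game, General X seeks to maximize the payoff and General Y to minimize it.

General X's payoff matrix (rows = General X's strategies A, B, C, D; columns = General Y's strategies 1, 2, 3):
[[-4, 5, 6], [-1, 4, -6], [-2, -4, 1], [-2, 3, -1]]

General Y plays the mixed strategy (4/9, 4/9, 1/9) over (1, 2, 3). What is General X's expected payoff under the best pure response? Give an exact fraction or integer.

10/9

A: (-4)·(4/9) + (5)·(4/9) + (6)·(1/9) = 10/9.
B: (-1)·(4/9) + (4)·(4/9) + (-6)·(1/9) = 2/3.
C: (-2)·(4/9) + (-4)·(4/9) + (1)·(1/9) = -23/9.
D: (-2)·(4/9) + (3)·(4/9) + (-1)·(1/9) = 1/3.
The best pure response is A with expected payoff 10/9.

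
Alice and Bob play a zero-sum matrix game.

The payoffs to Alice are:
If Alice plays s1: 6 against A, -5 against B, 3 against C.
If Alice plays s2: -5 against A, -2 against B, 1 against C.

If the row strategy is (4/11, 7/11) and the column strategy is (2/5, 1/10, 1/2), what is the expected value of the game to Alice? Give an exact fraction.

17/110

Against (2/5, 1/10, 1/2), each row's expected payoff is s1: 17/5; s2: -17/10.
Taking the (4/11, 7/11)-weighted average: (4/11)·(17/5) + (7/11)·(-17/10) = 17/110.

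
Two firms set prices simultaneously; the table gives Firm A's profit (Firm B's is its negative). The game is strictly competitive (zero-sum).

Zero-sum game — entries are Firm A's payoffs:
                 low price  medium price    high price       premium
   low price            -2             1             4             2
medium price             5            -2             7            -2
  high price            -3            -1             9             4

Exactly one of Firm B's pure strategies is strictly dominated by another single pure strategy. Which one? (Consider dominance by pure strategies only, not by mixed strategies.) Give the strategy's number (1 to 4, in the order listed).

3

Firm B prefers columns that give Firm A less. Compare high price with low price: -2 < 4, 5 < 7, -3 < 9.
So low price strictly dominates high price for Firm B; high price is strictly dominated.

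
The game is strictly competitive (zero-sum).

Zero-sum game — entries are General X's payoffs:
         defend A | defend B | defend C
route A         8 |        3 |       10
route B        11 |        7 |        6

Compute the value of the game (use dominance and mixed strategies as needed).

Column defend A is strictly dominated by defend B for General Y (it gives General X more in every row).
The remaining 2×2 game on (route A, route B) × (defend B, defend C) has no saddle point. Let General X play route A with probability p; indifference gives 3p + 7(1−p) = 10p + 6(1−p), so p = 1/8.
Similarly General Y's optimal q on defend B is 1/2, and the value is 3·(1/2) + (10)·(1/2) = 13/2.

13/2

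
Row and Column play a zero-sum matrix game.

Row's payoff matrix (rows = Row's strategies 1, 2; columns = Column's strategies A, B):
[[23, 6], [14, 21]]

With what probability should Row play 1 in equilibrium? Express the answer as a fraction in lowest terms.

Row minima are 6 and 14, so Row's maximin is 14; column maxima are 23 and 21, so Column's minimax is 21. These differ, so the equilibrium is in mixed strategies.
Let Row play 1 with probability p. Column is indifferent when 23p + 14(1−p) = 6p + 21(1−p), giving p = 7/24.

7/24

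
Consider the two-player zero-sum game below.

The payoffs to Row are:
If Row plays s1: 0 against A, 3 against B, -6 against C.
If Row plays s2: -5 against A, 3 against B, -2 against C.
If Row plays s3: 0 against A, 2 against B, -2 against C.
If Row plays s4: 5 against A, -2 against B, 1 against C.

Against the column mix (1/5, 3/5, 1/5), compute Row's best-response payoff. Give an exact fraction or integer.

s1: (0)·(1/5) + (3)·(3/5) + (-6)·(1/5) = 3/5.
s2: (-5)·(1/5) + (3)·(3/5) + (-2)·(1/5) = 2/5.
s3: (0)·(1/5) + (2)·(3/5) + (-2)·(1/5) = 4/5.
s4: (5)·(1/5) + (-2)·(3/5) + (1)·(1/5) = 0.
The best pure response is s3 with expected payoff 4/5.

4/5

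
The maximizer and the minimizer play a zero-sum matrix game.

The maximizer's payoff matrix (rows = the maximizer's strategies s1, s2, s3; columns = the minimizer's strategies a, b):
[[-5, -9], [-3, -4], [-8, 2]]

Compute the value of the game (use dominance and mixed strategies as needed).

Row s1 is strictly dominated by row s2, so the maximizer never plays it.
The remaining 2×2 game on (s2, s3) × (a, b) has no saddle point. Let the maximizer play s2 with probability p; indifference gives −3p − 8(1−p) = −4p + 2(1−p), so p = 10/11.
Similarly the minimizer's optimal q on a is 6/11, and the value is -3·(6/11) + (-4)·(5/11) = -38/11.

-38/11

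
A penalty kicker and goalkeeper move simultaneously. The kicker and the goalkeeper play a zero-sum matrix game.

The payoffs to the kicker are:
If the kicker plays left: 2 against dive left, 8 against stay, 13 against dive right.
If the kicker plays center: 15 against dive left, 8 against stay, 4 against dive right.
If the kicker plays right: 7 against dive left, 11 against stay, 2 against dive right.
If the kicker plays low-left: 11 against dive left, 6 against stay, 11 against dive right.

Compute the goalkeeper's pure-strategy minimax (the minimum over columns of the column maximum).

The worst case (largest entry) in each column is dive left: 15, stay: 11, dive right: 13.
The best (smallest) of these is 11.

11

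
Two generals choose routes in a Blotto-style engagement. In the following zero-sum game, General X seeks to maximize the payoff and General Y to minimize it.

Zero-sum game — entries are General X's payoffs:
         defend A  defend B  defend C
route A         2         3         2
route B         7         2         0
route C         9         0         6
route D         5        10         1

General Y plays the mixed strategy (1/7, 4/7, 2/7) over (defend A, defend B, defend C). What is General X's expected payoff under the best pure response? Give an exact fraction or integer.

47/7

route A: (2)·(1/7) + (3)·(4/7) + (2)·(2/7) = 18/7.
route B: (7)·(1/7) + (2)·(4/7) + (0)·(2/7) = 15/7.
route C: (9)·(1/7) + (0)·(4/7) + (6)·(2/7) = 3.
route D: (5)·(1/7) + (10)·(4/7) + (1)·(2/7) = 47/7.
The best pure response is route D with expected payoff 47/7.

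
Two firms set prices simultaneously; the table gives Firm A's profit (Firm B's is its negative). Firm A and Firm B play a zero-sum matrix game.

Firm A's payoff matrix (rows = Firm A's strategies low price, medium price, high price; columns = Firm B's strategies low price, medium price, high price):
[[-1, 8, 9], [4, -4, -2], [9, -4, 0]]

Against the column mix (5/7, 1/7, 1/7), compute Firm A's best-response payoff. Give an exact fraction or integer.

low price: (-1)·(5/7) + (8)·(1/7) + (9)·(1/7) = 12/7.
medium price: (4)·(5/7) + (-4)·(1/7) + (-2)·(1/7) = 2.
high price: (9)·(5/7) + (-4)·(1/7) + (0)·(1/7) = 41/7.
The best pure response is high price with expected payoff 41/7.

41/7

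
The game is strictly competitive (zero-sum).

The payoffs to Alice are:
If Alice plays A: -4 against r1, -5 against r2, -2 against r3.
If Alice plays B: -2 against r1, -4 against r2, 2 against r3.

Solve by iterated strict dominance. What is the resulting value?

Column r1 is strictly dominated by r2 for Bob (-5<-4, -4<-2); eliminate r1.
Column r3 is strictly dominated by r2 for Bob (-5<-2, -4<2); eliminate r3.
Row A is strictly dominated by row B (-4>-5); eliminate A.
Only (B, r2) remains, with payoff -4.

-4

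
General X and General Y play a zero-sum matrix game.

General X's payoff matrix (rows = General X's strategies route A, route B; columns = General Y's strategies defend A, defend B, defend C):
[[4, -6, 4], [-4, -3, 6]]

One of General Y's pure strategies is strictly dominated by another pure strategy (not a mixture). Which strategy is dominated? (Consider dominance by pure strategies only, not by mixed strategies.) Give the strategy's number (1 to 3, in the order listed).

3

General Y prefers columns that give General X less. Compare defend C with defend B: -6 < 4, -3 < 6.
So defend B strictly dominates defend C for General Y; defend C is strictly dominated.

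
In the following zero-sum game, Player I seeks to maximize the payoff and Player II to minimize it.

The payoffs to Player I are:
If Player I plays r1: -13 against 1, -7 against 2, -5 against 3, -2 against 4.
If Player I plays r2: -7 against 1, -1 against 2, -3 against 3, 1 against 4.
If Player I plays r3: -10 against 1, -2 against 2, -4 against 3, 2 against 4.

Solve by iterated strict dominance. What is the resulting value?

-7

Column 4 is strictly dominated by 1 for Player II (-13<-2, -7<1, -10<2); eliminate 4.
Row r1 is strictly dominated by row r2 (-7>-13, -1>-7, -3>-5); eliminate r1.
Column 3 is strictly dominated by 1 for Player II (-7<-3, -10<-4); eliminate 3.
Row r3 is strictly dominated by row r2 (-7>-10, -1>-2); eliminate r3.
Column 2 is strictly dominated by 1 for Player II (-7<-1); eliminate 2.
Only (r2, 1) remains, with payoff -7.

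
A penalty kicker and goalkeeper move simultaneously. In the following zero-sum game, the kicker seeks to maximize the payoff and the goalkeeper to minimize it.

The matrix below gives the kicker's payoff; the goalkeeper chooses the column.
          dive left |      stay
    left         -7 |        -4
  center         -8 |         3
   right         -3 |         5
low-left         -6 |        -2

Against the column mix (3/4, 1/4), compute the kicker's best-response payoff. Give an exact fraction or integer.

-1

left: (-7)·(3/4) + (-4)·(1/4) = -25/4.
center: (-8)·(3/4) + (3)·(1/4) = -21/4.
right: (-3)·(3/4) + (5)·(1/4) = -1.
low-left: (-6)·(3/4) + (-2)·(1/4) = -5.
The best pure response is right with expected payoff -1.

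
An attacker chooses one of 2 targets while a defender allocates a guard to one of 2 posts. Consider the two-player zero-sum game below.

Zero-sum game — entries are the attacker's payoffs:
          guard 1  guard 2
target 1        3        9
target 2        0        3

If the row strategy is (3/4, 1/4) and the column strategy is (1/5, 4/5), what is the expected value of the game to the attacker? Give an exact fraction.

Against (1/5, 4/5), each row's expected payoff is target 1: 39/5; target 2: 12/5.
Taking the (3/4, 1/4)-weighted average: (3/4)·(39/5) + (1/4)·(12/5) = 129/20.

129/20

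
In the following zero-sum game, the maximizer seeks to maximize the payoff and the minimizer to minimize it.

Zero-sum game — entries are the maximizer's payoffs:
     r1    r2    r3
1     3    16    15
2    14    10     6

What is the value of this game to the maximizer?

Column r2 is strictly dominated by r3 for the minimizer (it gives the maximizer more in every row).
The remaining 2×2 game on (1, 2) × (r1, r3) has no saddle point. Let the maximizer play 1 with probability p; indifference gives 3p + 14(1−p) = 15p + 6(1−p), so p = 2/5.
Similarly the minimizer's optimal q on r1 is 9/20, and the value is 3·(9/20) + (15)·(11/20) = 48/5.

48/5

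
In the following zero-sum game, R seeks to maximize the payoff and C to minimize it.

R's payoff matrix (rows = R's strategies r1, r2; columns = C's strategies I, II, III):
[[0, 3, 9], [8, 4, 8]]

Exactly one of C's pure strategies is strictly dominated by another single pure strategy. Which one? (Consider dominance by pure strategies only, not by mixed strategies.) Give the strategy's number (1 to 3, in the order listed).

3

C prefers columns that give R less. Compare III with II: 3 < 9, 4 < 8.
So II strictly dominates III for C; III is strictly dominated.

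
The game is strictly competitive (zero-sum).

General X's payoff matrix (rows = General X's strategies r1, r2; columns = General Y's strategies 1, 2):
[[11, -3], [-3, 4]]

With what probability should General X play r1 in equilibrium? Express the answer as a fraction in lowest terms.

Row minima are -3 and -3, so General X's maximin is -3; column maxima are 11 and 4, so General Y's minimax is 4. These differ, so the equilibrium is in mixed strategies.
Let General X play r1 with probability p. General Y is indifferent when 11p − 3(1−p) = −3p + 4(1−p), giving p = 1/3.

1/3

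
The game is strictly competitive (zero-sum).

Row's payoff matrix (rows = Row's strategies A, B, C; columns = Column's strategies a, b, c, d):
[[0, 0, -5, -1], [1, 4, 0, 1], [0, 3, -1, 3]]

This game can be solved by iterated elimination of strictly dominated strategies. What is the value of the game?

0

Column d is strictly dominated by c for Column (-5<-1, 0<1, -1<3); eliminate d.
Column b is strictly dominated by c for Column (-5<0, 0<4, -1<3); eliminate b.
Column a is strictly dominated by c for Column (-5<0, 0<1, -1<0); eliminate a.
Row A is strictly dominated by row B (0>-5); eliminate A.
Row C is strictly dominated by row B (0>-1); eliminate C.
Only (B, c) remains, with payoff 0.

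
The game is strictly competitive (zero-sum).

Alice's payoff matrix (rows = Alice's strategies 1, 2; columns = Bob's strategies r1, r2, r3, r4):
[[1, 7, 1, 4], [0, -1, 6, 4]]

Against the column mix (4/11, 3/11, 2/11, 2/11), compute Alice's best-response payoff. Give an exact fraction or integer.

35/11

1: (1)·(4/11) + (7)·(3/11) + (1)·(2/11) + (4)·(2/11) = 35/11.
2: (0)·(4/11) + (-1)·(3/11) + (6)·(2/11) + (4)·(2/11) = 17/11.
The best pure response is 1 with expected payoff 35/11.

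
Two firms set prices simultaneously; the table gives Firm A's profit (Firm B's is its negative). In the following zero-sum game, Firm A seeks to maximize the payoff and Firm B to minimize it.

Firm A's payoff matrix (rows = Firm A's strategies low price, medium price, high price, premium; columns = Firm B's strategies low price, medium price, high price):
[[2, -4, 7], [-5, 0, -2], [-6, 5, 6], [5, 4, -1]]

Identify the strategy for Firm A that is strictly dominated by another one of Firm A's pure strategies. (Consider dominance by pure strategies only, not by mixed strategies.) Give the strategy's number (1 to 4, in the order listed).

2

Compare medium price with premium: 5 > -5, 4 > 0, -1 > -2.
So premium strictly dominates medium price for Firm A; medium price is strictly dominated.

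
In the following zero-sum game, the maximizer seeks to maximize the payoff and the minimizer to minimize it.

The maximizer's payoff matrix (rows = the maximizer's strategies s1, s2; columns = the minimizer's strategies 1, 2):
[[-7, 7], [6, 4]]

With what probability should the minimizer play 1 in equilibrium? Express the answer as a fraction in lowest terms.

3/16

Row minima are -7 and 4, so the maximizer's maximin is 4; column maxima are 6 and 7, so the minimizer's minimax is 6. These differ, so the equilibrium is in mixed strategies.
Let the minimizer play 1 with probability q. The maximizer is indifferent when −7q + 7(1−q) = 6q + 4(1−q), giving q = 3/16.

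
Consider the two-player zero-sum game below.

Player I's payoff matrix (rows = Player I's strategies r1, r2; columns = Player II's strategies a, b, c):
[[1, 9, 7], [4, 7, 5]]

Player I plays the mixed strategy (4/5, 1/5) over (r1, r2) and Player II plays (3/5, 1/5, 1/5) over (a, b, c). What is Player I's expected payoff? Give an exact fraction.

4

Against (3/5, 1/5, 1/5), each row's expected payoff is r1: 19/5; r2: 24/5.
Taking the (4/5, 1/5)-weighted average: (4/5)·(19/5) + (1/5)·(24/5) = 4.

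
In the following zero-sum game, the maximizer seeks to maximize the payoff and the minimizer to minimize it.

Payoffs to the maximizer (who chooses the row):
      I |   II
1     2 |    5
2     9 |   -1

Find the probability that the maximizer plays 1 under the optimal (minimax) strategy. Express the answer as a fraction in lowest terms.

Row minima are 2 and -1, so the maximizer's maximin is 2; column maxima are 9 and 5, so the minimizer's minimax is 5. These differ, so the equilibrium is in mixed strategies.
Let the maximizer play 1 with probability p. The minimizer is indifferent when 2p + 9(1−p) = 5p − (1−p), giving p = 10/13.

10/13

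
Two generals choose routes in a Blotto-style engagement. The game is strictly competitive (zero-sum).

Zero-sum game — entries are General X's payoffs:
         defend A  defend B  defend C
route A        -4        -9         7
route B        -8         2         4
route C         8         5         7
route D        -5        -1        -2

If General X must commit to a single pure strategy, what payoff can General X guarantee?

The worst-case payoff for each row is route A: -9, route B: -8, route C: 5, route D: -5.
The best of these is 5.

5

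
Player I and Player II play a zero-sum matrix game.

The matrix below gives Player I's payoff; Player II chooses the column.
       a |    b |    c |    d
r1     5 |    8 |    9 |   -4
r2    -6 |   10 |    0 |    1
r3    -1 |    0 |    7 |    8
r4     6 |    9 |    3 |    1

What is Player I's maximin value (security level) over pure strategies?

The worst-case payoff for each row is r1: -4, r2: -6, r3: -1, r4: 1.
The best of these is 1.

1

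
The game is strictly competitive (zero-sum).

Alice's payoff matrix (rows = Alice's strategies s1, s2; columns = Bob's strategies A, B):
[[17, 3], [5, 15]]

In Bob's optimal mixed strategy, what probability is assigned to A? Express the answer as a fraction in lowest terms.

1/2

Row minima are 3 and 5, so Alice's maximin is 5; column maxima are 17 and 15, so Bob's minimax is 15. These differ, so the equilibrium is in mixed strategies.
Let Bob play A with probability q. Alice is indifferent when 17q + 3(1−q) = 5q + 15(1−q), giving q = 1/2.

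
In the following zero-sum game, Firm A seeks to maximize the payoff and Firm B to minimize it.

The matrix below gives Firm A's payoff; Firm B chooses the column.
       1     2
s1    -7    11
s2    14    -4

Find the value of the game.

Row minima are -7 and -4, so Firm A's maximin is -4; column maxima are 14 and 11, so Firm B's minimax is 11. These differ, so the equilibrium is in mixed strategies.
Let Firm A play s1 with probability p. Firm B is indifferent when −7p + 14(1−p) = 11p − 4(1−p), giving p = 1/2.
Let Firm B play 1 with probability q. Firm A is indifferent when −7q + 11(1−q) = 14q − 4(1−q), giving q = 5/12.
The value is -7·(5/12) + (11)·(7/12) = 7/2.

7/2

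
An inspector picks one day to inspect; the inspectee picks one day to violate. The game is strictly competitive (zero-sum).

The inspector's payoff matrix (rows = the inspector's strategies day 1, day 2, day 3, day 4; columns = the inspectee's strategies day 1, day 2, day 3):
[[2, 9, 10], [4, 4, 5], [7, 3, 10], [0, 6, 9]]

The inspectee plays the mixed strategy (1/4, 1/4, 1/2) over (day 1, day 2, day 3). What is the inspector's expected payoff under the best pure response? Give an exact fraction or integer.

day 1: (2)·(1/4) + (9)·(1/4) + (10)·(1/2) = 31/4.
day 2: (4)·(1/4) + (4)·(1/4) + (5)·(1/2) = 9/2.
day 3: (7)·(1/4) + (3)·(1/4) + (10)·(1/2) = 15/2.
day 4: (0)·(1/4) + (6)·(1/4) + (9)·(1/2) = 6.
The best pure response is day 1 with expected payoff 31/4.

31/4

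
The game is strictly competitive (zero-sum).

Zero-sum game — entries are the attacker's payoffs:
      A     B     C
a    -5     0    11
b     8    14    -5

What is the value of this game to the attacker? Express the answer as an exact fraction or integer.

Column B is strictly dominated by A for the defender (it gives the attacker more in every row).
The remaining 2×2 game on (a, b) × (A, C) has no saddle point. Let the attacker play a with probability p; indifference gives −5p + 8(1−p) = 11p − 5(1−p), so p = 13/29.
Similarly the defender's optimal q on A is 16/29, and the value is -5·(16/29) + (11)·(13/29) = 63/29.

63/29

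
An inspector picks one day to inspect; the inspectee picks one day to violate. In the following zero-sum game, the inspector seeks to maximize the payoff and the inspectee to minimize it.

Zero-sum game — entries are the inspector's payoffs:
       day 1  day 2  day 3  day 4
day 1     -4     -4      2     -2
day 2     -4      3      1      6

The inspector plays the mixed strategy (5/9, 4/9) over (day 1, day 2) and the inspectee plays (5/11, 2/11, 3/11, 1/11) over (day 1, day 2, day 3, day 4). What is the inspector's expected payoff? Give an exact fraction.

Against (5/11, 2/11, 3/11, 1/11), each row's expected payoff is day 1: -24/11; day 2: -5/11.
Taking the (5/9, 4/9)-weighted average: (5/9)·(-24/11) + (4/9)·(-5/11) = -140/99.

-140/99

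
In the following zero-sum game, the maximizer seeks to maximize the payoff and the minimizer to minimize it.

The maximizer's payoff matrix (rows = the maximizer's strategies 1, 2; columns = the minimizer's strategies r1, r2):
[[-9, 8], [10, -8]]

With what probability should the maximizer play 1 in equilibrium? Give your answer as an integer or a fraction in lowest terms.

Row minima are -9 and -8, so the maximizer's maximin is -8; column maxima are 10 and 8, so the minimizer's minimax is 8. These differ, so the equilibrium is in mixed strategies.
Let the maximizer play 1 with probability p. The minimizer is indifferent when −9p + 10(1−p) = 8p − 8(1−p), giving p = 18/35.

18/35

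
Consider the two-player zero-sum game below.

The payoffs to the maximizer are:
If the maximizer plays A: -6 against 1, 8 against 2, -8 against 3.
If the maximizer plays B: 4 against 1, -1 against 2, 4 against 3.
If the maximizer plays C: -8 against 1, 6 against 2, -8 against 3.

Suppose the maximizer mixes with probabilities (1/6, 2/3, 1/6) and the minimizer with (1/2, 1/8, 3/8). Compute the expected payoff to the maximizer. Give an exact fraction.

Against (1/2, 1/8, 3/8), each row's expected payoff is A: -5; B: 27/8; C: -25/4.
Taking the (1/6, 2/3, 1/6)-weighted average: (1/6)·(-5) + (2/3)·(27/8) + (1/6)·(-25/4) = 3/8.

3/8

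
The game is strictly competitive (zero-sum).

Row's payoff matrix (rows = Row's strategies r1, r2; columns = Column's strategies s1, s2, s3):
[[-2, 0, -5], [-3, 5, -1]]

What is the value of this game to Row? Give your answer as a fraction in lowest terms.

Column s2 is strictly dominated by s3 for Column (it gives Row more in every row).
The remaining 2×2 game on (r1, r2) × (s1, s3) has no saddle point. Let Row play r1 with probability p; indifference gives −2p − 3(1−p) = −5p − (1−p), so p = 2/5.
Similarly Column's optimal q on s1 is 4/5, and the value is -2·(4/5) + (-5)·(1/5) = -13/5.

-13/5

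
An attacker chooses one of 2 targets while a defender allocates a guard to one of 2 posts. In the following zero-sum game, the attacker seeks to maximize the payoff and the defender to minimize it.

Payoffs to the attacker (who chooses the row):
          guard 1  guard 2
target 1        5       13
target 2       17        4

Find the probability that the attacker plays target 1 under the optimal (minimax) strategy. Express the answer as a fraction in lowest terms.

13/21

Row minima are 5 and 4, so the attacker's maximin is 5; column maxima are 17 and 13, so the defender's minimax is 13. These differ, so the equilibrium is in mixed strategies.
Let the attacker play target 1 with probability p. The defender is indifferent when 5p + 17(1−p) = 13p + 4(1−p), giving p = 13/21.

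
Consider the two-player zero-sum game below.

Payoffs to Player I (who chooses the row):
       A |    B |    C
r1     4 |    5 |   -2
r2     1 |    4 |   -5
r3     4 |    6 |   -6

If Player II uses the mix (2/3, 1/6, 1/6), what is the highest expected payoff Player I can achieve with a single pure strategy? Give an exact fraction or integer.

r1: (4)·(2/3) + (5)·(1/6) + (-2)·(1/6) = 19/6.
r2: (1)·(2/3) + (4)·(1/6) + (-5)·(1/6) = 1/2.
r3: (4)·(2/3) + (6)·(1/6) + (-6)·(1/6) = 8/3.
The best pure response is r1 with expected payoff 19/6.

19/6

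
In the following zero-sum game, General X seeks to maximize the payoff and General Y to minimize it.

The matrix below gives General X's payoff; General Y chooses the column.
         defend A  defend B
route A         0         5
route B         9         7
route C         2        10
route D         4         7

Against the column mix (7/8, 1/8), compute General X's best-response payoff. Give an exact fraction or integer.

35/4

route A: (0)·(7/8) + (5)·(1/8) = 5/8.
route B: (9)·(7/8) + (7)·(1/8) = 35/4.
route C: (2)·(7/8) + (10)·(1/8) = 3.
route D: (4)·(7/8) + (7)·(1/8) = 35/8.
The best pure response is route B with expected payoff 35/4.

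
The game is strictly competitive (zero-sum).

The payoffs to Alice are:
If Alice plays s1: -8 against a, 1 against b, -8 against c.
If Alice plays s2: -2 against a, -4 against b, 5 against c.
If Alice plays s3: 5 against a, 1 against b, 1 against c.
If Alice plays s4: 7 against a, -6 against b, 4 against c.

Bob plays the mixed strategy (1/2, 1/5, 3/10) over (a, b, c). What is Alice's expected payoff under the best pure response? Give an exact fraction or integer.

s1: (-8)·(1/2) + (1)·(1/5) + (-8)·(3/10) = -31/5.
s2: (-2)·(1/2) + (-4)·(1/5) + (5)·(3/10) = -3/10.
s3: (5)·(1/2) + (1)·(1/5) + (1)·(3/10) = 3.
s4: (7)·(1/2) + (-6)·(1/5) + (4)·(3/10) = 7/2.
The best pure response is s4 with expected payoff 7/2.

7/2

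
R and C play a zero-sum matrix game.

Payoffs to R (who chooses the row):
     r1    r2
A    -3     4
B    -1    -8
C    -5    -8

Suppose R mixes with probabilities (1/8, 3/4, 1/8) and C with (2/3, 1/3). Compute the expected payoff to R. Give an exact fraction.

Against (2/3, 1/3), each row's expected payoff is A: -2/3; B: -10/3; C: -6.
Taking the (1/8, 3/4, 1/8)-weighted average: (1/8)·(-2/3) + (3/4)·(-10/3) + (1/8)·(-6) = -10/3.

-10/3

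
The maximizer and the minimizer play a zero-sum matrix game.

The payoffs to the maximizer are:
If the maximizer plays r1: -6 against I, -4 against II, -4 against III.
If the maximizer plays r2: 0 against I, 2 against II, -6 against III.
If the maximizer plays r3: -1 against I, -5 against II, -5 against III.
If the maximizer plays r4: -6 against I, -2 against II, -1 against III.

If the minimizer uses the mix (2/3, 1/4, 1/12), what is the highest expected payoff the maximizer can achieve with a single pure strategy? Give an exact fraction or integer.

r1: (-6)·(2/3) + (-4)·(1/4) + (-4)·(1/12) = -16/3.
r2: (0)·(2/3) + (2)·(1/4) + (-6)·(1/12) = 0.
r3: (-1)·(2/3) + (-5)·(1/4) + (-5)·(1/12) = -7/3.
r4: (-6)·(2/3) + (-2)·(1/4) + (-1)·(1/12) = -55/12.
The best pure response is r2 with expected payoff 0.

0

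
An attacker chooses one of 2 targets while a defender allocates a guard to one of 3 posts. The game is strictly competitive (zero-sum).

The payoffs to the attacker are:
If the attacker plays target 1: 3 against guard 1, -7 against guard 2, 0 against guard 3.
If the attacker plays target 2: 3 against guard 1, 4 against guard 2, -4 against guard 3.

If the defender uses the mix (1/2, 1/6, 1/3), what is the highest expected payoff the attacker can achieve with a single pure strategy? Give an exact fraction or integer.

5/6

target 1: (3)·(1/2) + (-7)·(1/6) + (0)·(1/3) = 1/3.
target 2: (3)·(1/2) + (4)·(1/6) + (-4)·(1/3) = 5/6.
The best pure response is target 2 with expected payoff 5/6.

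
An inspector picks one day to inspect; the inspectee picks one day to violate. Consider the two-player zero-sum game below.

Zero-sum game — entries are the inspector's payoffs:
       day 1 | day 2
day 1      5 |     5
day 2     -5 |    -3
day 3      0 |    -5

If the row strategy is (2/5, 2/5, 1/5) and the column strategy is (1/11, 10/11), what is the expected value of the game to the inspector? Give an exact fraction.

Against (1/11, 10/11), each row's expected payoff is day 1: 5; day 2: -35/11; day 3: -50/11.
Taking the (2/5, 2/5, 1/5)-weighted average: (2/5)·(5) + (2/5)·(-35/11) + (1/5)·(-50/11) = -2/11.

-2/11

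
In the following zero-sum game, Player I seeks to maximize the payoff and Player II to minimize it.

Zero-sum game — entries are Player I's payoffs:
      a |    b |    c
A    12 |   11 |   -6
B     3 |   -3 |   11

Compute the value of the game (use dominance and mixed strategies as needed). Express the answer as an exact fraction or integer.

103/31

Column a is strictly dominated by b for Player II (it gives Player I more in every row).
The remaining 2×2 game on (A, B) × (b, c) has no saddle point. Let Player I play A with probability p; indifference gives 11p − 3(1−p) = −6p + 11(1−p), so p = 14/31.
Similarly Player II's optimal q on b is 17/31, and the value is 11·(17/31) + (-6)·(14/31) = 103/31.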